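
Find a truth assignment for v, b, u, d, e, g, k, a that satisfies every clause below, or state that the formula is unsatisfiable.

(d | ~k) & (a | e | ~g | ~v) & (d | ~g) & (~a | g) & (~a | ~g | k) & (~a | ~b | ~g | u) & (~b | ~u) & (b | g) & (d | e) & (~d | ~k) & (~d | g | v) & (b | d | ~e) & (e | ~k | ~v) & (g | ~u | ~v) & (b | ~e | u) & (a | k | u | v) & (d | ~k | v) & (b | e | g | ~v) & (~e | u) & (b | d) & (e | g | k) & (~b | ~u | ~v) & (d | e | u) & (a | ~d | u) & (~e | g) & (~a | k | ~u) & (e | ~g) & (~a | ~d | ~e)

Set v = False.
Set b = False.
  then (b | g) forces g = True.
  then (b | d) forces d = True.
  then (e | ~g) forces e = True.
  then (~a | ~d | ~e) forces a = False.
  then (~d | ~k) forces k = False.
  then (b | ~e | u) forces u = True.
All clauses satisfied.

v = False; b = False; u = True; d = True; e = True; g = True; k = False; a = False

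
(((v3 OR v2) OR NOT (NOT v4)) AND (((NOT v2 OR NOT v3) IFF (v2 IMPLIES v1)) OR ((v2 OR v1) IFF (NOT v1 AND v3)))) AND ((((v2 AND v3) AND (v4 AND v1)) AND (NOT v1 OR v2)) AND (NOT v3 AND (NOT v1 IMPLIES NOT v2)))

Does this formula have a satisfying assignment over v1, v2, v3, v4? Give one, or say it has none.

Case v3 = True: the conjunct NOT v3 is False.
Case v3 = False: the conjunct v3 is False.
Both cases fail — unsatisfiable.

The formula is unsatisfiable.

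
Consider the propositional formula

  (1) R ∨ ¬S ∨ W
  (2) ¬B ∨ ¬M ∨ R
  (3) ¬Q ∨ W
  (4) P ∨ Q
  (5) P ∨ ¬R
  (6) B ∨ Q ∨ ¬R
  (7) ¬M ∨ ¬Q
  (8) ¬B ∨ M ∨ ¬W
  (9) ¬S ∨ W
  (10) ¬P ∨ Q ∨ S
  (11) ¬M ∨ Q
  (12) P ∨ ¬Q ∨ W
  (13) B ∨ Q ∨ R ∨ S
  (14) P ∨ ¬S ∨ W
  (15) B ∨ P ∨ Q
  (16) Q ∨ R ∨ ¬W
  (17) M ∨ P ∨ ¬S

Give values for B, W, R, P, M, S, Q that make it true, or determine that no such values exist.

B = False, W = True, R = False, P = True, M = False, S = True, Q = True

Set B = False.
Set W = True.
Set R = False.
  then (Q ∨ R ∨ ¬W) forces Q = True.
  then (¬M ∨ ¬Q) forces M = False.
Set P = True.
Set S = True.
All clauses satisfied.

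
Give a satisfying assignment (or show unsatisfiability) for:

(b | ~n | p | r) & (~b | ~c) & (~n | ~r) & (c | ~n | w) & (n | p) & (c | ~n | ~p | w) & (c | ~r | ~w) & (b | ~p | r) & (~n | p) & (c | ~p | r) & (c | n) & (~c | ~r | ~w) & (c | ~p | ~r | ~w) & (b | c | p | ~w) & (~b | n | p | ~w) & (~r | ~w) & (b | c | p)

Set p = True.
Set w = False.
Set c = True.
  then (~b | ~c) forces b = False.
  then (b | ~p | r) forces r = True.
  then (~n | ~r) forces n = False.
All clauses satisfied.

p = True, w = False, c = True, r = True, n = False, b = False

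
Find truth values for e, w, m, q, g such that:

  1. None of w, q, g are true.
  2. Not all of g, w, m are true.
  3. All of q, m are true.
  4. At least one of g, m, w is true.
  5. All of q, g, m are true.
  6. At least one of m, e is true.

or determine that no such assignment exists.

The formula is unsatisfiable.

Case q = True:
  Constraint (1) is violated (q=T) — contradiction.
Case q = False:
  Constraint (3) is violated (q=F) — contradiction.
Both cases fail — unsatisfiable.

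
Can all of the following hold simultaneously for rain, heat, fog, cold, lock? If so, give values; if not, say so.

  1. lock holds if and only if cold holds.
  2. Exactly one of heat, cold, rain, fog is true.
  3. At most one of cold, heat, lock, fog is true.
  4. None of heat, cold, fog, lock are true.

rain = True, heat = False, fog = False, cold = False, lock = False

  (1) lock=F, cold=F — same ✓
  (2) {heat, cold, rain, fog}: 1 true — exactly one ✓
  (3) {cold, heat, lock, fog}: 0 true — at most one ✓
  (4) {heat, cold, fog, lock}: 0 true — none ✓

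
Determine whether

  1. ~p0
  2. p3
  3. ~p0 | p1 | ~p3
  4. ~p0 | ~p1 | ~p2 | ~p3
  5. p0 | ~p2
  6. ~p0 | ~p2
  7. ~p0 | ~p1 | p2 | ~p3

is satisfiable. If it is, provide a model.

p0 = False, p1 = False, p2 = False, p3 = True

Unit clause (~p0) forces p0 = False.
Unit clause (p3) forces p3 = True.
In (p0 | ~p2) only ~p2 is left, so p2 = False.
Set p1 = False.
All clauses satisfied.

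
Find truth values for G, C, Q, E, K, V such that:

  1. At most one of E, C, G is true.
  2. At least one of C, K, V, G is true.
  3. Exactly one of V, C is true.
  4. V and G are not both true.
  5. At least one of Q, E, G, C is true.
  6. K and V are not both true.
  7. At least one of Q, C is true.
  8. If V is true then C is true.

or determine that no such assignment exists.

G = False, C = True, Q = False, E = False, K = False, V = False

  (1) {E, C, G}: 1 true — at most one ✓
  (2) {C, K, V, G}: 1 true — at least one ✓
  (3) {V, C}: 1 true — exactly one ✓
  (4) V=F, G=F — not both ✓
  (5) {Q, E, G, C}: 1 true — at least one ✓
  (6) K=F, V=F — not both ✓
  (7) {Q, C}: 1 true — at least one ✓
  (8) V=F ⇒ C: vacuous ✓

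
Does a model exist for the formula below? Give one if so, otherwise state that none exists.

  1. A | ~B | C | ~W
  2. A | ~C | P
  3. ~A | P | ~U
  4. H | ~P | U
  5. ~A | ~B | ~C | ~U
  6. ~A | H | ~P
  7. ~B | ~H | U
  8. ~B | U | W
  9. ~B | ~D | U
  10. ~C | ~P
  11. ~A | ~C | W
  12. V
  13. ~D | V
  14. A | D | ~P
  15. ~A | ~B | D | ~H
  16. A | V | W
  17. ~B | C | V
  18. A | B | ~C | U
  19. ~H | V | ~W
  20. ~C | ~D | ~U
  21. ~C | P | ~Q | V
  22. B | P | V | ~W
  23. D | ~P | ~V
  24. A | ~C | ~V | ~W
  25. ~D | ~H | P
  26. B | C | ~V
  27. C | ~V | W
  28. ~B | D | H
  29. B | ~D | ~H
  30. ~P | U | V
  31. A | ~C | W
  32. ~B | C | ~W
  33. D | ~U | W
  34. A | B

C = True; U = False; Q = False; W = True; D = False; H = True; P = False; B = False; V = True; A = True

Unit clause (V) forces V = True.
Try C = False:
  (B | C | ~V) forces B = True.
  (C | ~V | W) forces W = True.
  clause (~B | C | ~W) is falsified — backtrack.
So C = True.
  then (~C | ~P) forces P = False.
  then (A | ~C | P) forces A = True.
  then (~A | P | ~U) forces U = False.
  then (~A | ~C | W) forces W = True.
Set Q = False.
Set D = False.
Set H = True.
  then (~B | ~H | U) forces B = False.
All clauses satisfied.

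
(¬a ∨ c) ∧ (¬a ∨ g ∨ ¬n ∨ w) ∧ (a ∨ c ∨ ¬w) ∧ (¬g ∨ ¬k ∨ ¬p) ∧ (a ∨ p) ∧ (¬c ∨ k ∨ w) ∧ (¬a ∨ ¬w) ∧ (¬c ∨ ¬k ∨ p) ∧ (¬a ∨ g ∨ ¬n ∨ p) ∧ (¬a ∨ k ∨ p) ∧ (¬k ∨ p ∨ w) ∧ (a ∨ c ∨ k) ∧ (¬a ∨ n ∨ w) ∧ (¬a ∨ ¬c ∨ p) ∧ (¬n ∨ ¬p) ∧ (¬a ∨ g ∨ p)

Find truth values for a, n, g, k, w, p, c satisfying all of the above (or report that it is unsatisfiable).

a: False, n: False, g: False, k: False, w: True, p: True, c: True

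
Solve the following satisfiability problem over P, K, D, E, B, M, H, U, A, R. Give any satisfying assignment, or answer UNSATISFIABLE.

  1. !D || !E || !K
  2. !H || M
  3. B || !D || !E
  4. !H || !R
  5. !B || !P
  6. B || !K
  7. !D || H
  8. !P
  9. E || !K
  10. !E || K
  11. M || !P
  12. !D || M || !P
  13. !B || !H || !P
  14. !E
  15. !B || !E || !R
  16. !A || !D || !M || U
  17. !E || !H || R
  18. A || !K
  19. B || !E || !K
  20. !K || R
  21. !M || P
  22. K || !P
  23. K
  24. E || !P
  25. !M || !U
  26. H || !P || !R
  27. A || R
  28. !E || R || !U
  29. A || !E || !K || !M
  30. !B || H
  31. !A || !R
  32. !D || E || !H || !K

No satisfying assignment exists.

Case P = True:
  Clause (!P) is falsified — contradiction.
Case P = False:
  (!E) forces E = False.
  (E || !K) forces K = False.
  Clause (K) is falsified — contradiction.
Both cases fail, so the formula is unsatisfiable.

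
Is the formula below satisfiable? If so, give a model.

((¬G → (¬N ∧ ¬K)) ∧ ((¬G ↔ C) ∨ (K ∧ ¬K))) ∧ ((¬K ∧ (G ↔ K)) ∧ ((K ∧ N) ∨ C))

C = True, K = False, G = False, N = False

  (¬G → (¬N ∧ ¬K)) ∧ ((¬G ↔ C) ∨ (K ∧ ¬K)) = True
    ¬G → (¬N ∧ ¬K) = True
      ¬G = True
      ¬N ∧ ¬K = True
        ¬N = True
        ¬K = True
    (¬G ↔ C) ∨ (K ∧ ¬K) = True
      ¬G ↔ C = True
        ¬G = True
      K ∧ ¬K = False
        ¬K = True
  (¬K ∧ (G ↔ K)) ∧ ((K ∧ N) ∨ C) = True
    ¬K ∧ (G ↔ K) = True
      ¬K = True
      G ↔ K = True
    (K ∧ N) ∨ C = True
      K ∧ N = False
Both conjuncts True, so the formula holds.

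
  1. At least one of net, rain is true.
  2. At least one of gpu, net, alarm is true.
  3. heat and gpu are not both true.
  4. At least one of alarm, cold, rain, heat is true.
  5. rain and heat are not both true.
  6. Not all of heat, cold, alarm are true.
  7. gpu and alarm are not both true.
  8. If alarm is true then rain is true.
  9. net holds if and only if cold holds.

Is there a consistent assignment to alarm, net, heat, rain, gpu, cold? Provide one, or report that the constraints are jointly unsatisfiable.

alarm=F; net=T; heat=F; rain=F; gpu=F; cold=T

  (1) {net, rain}: 1 true — at least one ✓
  (2) {gpu, net, alarm}: 1 true — at least one ✓
  (3) heat=F, gpu=F — not both ✓
  (4) {alarm, cold, rain, heat}: 1 true — at least one ✓
  (5) rain=F, heat=F — not both ✓
  (6) {heat, cold, alarm}: 1/3 true — not all ✓
  (7) gpu=F, alarm=F — not both ✓
  (8) alarm=F ⇒ rain: vacuous ✓
  (9) net=T, cold=T — same ✓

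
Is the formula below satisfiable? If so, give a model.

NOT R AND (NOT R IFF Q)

R: False, Q: True

  NOT R = True
  NOT R IFF Q = True
    NOT R = True
Both conjuncts True, so the formula holds.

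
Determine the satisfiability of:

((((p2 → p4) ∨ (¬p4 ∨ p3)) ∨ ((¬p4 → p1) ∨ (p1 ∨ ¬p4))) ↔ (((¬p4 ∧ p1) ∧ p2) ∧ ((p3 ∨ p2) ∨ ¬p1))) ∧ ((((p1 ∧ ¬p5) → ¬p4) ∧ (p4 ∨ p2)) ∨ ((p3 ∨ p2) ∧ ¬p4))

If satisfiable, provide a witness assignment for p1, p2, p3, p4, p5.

p1 = True, p2 = True, p3 = False, p4 = False, p5 = True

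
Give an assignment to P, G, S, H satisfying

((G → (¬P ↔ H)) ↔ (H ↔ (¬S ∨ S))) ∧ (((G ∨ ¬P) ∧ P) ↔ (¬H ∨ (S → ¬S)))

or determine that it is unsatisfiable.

P = True; G = False; S = True; H = True

  (G → (¬P ↔ H)) ↔ (H ↔ (¬S ∨ S)) = True
    G → (¬P ↔ H) = True
      ¬P ↔ H = False
        ¬P = False
    H ↔ (¬S ∨ S) = True
      ¬S ∨ S = True
        ¬S = False
  ((G ∨ ¬P) ∧ P) ↔ (¬H ∨ (S → ¬S)) = True
    (G ∨ ¬P) ∧ P = False
      G ∨ ¬P = False
        ¬P = False
    ¬H ∨ (S → ¬S) = False
      ¬H = False
      S → ¬S = False
        ¬S = False
Both conjuncts True, so the formula holds.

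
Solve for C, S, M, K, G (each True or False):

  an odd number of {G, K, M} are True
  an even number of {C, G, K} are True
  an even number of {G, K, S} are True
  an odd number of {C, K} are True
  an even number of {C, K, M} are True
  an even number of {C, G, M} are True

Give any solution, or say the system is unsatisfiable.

C: False, S: False, M: True, K: True, G: True

{G, K, M}: 3 true → odd ✓
{C, G, K}: 2 true → even ✓
{G, K, S}: 2 true → even ✓
{C, K}: 1 true → odd ✓
{C, K, M}: 2 true → even ✓
{C, G, M}: 2 true → even ✓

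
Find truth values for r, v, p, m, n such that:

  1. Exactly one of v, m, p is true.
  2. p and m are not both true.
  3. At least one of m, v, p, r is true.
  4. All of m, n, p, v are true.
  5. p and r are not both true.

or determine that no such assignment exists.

UNSATISFIABLE

Case v = True:
  (1) with v=T forces m = False.
  Constraint (4) is violated (m=F) — contradiction.
Case v = False:
  Constraint (4) is violated (v=F) — contradiction.
Both cases fail — unsatisfiable.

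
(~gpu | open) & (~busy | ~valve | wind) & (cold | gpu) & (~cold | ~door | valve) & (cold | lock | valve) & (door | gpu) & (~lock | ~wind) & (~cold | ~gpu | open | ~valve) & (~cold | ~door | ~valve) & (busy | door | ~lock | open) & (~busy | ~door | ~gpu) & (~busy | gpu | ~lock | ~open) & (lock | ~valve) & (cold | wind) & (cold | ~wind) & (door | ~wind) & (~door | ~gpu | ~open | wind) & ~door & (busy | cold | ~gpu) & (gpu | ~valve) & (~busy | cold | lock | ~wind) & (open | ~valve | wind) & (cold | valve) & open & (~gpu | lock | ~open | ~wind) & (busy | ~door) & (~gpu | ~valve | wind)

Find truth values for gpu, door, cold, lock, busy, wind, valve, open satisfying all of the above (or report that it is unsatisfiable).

Unit clause (~door) forces door = False.
Unit clause (open) forces open = True.
In (door | gpu) only gpu is left, so gpu = True.
In (door | ~wind) only ~wind is left, so wind = False.
In (~gpu | ~valve | wind) only ~valve is left, so valve = False.
In (cold | wind) only cold is left, so cold = True.
Set lock = True.
Set busy = False.
All clauses satisfied.

gpu = True, door = False, cold = True, lock = True, busy = False, wind = False, valve = False, open = True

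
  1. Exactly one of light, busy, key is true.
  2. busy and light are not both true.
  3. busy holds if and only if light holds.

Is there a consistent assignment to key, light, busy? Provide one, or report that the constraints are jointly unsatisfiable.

key = True; light = False; busy = False

  (1) {light, busy, key}: 1 true — exactly one ✓
  (2) busy=F, light=F — not both ✓
  (3) busy=F, light=F — same ✓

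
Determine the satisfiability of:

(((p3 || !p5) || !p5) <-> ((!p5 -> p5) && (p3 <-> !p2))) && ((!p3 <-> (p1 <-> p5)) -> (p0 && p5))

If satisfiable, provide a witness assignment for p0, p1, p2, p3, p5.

p0=T, p1=T, p2=F, p3=F, p5=T

  ((p3 || !p5) || !p5) <-> ((!p5 -> p5) && (p3 <-> !p2)) = True
    (p3 || !p5) || !p5 = False
      p3 || !p5 = False
        !p5 = False
      !p5 = False
    (!p5 -> p5) && (p3 <-> !p2) = False
      !p5 -> p5 = True
        !p5 = False
      p3 <-> !p2 = False
        !p2 = True
  (!p3 <-> (p1 <-> p5)) -> (p0 && p5) = True
    !p3 <-> (p1 <-> p5) = True
      !p3 = True
      p1 <-> p5 = True
    p0 && p5 = True
Both conjuncts True, so the formula holds.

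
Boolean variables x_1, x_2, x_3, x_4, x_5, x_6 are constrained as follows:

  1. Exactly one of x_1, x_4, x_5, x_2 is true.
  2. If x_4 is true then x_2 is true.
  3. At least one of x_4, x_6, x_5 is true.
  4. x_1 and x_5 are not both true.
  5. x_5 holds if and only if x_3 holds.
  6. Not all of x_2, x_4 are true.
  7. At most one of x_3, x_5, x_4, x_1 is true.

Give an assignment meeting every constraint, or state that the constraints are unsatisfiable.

x_1 = True, x_2 = False, x_3 = False, x_4 = False, x_5 = False, x_6 = True

  (1) {x_1, x_4, x_5, x_2}: 1 true — exactly one ✓
  (2) x_4=F ⇒ x_2: vacuous ✓
  (3) {x_4, x_6, x_5}: 1 true — at least one ✓
  (4) x_1=T, x_5=F — not both ✓
  (5) x_5=F, x_3=F — same ✓
  (6) {x_2, x_4}: 0/2 true — not all ✓
  (7) {x_3, x_5, x_4, x_1}: 1 true — at most one ✓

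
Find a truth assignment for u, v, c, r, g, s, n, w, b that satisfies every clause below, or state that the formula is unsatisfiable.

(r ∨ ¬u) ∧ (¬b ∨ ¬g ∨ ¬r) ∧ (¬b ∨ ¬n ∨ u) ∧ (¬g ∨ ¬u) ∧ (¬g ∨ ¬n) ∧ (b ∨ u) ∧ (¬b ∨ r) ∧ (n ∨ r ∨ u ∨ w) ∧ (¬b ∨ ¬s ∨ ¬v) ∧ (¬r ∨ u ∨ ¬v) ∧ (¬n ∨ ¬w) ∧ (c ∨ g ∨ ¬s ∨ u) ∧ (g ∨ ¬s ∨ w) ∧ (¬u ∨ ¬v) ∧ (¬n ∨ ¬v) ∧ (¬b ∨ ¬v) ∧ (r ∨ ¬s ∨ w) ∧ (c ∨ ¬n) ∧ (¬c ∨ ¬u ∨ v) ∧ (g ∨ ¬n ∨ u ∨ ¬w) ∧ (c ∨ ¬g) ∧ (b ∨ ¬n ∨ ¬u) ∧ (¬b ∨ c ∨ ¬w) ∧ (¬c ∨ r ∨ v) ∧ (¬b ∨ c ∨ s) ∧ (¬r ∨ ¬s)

Set u = False.
  then (b ∨ u) forces b = True.
  then (¬b ∨ r) forces r = True.
  then (¬r ∨ u ∨ ¬v) forces v = False.
  then (¬r ∨ ¬s) forces s = False.
  then (¬b ∨ ¬g ∨ ¬r) forces g = False.
  then (¬b ∨ ¬n ∨ u) forces n = False.
  then (¬b ∨ c ∨ s) forces c = True.
Set w = True.
All clauses satisfied.

u = False, v = False, c = True, r = True, g = False, s = False, n = False, w = True, b = True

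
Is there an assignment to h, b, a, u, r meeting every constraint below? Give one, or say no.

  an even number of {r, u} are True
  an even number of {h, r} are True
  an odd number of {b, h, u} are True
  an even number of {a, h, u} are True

h = True, b = True, a = False, u = True, r = True

{r, u}: 2 true → even ✓
{h, r}: 2 true → even ✓
{b, h, u}: 3 true → odd ✓
{a, h, u}: 2 true → even ✓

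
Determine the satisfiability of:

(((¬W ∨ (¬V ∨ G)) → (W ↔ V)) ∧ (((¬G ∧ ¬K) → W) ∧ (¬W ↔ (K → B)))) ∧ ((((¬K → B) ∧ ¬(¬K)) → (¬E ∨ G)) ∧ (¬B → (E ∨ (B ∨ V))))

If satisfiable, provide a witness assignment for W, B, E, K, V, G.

W: True; B: False; E: False; K: True; V: True; G: True

  ((¬W ∨ (¬V ∨ G)) → (W ↔ V)) ∧ (((¬G ∧ ¬K) → W) ∧ (¬W ↔ (K → B))) = True
    (¬W ∨ (¬V ∨ G)) → (W ↔ V) = True
      ¬W ∨ (¬V ∨ G) = True
        ¬W = False
        ¬V ∨ G = True
          ¬V = False
      W ↔ V = True
    ((¬G ∧ ¬K) → W) ∧ (¬W ↔ (K → B)) = True
      (¬G ∧ ¬K) → W = True
        ¬G ∧ ¬K = False
          ¬G = False
          ¬K = False
      ¬W ↔ (K → B) = True
        ¬W = False
        K → B = False
  (((¬K → B) ∧ ¬(¬K)) → (¬E ∨ G)) ∧ (¬B → (E ∨ (B ∨ V))) = True
    ((¬K → B) ∧ ¬(¬K)) → (¬E ∨ G) = True
      (¬K → B) ∧ ¬(¬K) = True
        ¬K → B = True
          ¬K = False
        ¬(¬K) = True
          ¬K = False
      ¬E ∨ G = True
        ¬E = True
    ¬B → (E ∨ (B ∨ V)) = True
      ¬B = True
      E ∨ (B ∨ V) = True
        B ∨ V = True
Both conjuncts True, so the formula holds.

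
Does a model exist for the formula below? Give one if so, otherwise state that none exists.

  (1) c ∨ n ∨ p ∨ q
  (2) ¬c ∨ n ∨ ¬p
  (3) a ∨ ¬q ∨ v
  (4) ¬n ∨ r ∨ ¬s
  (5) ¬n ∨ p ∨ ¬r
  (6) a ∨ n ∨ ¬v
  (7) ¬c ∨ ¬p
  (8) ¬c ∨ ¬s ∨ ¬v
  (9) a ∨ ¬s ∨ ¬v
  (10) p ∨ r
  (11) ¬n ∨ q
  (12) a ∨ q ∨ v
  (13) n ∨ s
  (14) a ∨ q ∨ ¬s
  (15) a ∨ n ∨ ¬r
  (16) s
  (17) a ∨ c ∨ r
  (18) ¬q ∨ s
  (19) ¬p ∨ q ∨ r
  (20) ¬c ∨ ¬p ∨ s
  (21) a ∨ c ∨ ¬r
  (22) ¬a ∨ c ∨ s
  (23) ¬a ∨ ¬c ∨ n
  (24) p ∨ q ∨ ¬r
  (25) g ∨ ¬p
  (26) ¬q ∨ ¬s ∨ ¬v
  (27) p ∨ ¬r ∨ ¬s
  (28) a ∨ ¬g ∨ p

Unit clause (s) forces s = True.
Try c = True:
  (¬c ∨ ¬p) forces p = False.
  (¬c ∨ ¬s ∨ ¬v) forces v = False.
  (p ∨ r) forces r = True.
  clause (p ∨ ¬r ∨ ¬s) is falsified — backtrack.
So c = False.
Set n = False.
Try p = False:
  (c ∨ n ∨ p ∨ q) forces q = True.
  (p ∨ r) forces r = True.
  clause (p ∨ ¬r ∨ ¬s) is falsified — backtrack.
So p = True.
  then (g ∨ ¬p) forces g = True.
Set r = True.
  then (a ∨ n ∨ ¬r) forces a = True.
Set q = True.
  then (¬q ∨ ¬s ∨ ¬v) forces v = False.
All clauses satisfied.

c = False, n = False, s = True, p = True, g = True, r = True, q = True, a = True, v = False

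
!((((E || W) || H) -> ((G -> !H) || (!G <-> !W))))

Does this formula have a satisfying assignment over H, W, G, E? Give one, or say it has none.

H = True, W = False, G = True, E = False

  !((((E || W) || H) -> ((G -> !H) || (!G <-> !W)))) = True
    ((E || W) || H) -> ((G -> !H) || (!G <-> !W)) = False
      (E || W) || H = True
        E || W = False
      (G -> !H) || (!G <-> !W) = False
        G -> !H = False
          !H = False
        !G <-> !W = False
          !G = False
          !W = True
The formula evaluates to True.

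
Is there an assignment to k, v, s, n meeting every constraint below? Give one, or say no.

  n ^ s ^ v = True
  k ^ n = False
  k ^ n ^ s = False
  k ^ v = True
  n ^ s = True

k = True, v = False, s = False, n = True

n ^ s ^ v = T ^ F ^ F = True ✓
k ^ n = T ^ T = False ✓
k ^ n ^ s = T ^ T ^ F = False ✓
k ^ v = T ^ F = True ✓
n ^ s = T ^ F = True ✓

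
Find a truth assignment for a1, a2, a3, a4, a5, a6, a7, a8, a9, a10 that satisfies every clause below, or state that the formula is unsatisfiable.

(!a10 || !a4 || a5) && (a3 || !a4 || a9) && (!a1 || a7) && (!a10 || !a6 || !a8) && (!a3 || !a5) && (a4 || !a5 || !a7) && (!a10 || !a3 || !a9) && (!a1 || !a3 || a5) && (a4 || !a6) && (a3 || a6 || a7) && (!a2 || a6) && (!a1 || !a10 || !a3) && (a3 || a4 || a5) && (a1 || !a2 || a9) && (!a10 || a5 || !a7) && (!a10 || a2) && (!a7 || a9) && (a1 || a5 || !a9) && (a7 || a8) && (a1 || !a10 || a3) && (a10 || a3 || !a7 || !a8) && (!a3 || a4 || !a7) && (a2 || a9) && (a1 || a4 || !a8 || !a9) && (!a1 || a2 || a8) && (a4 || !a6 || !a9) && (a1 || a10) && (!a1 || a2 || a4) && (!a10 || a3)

Set a1 = True.
  then (!a1 || a7) forces a7 = True.
  then (!a7 || a9) forces a9 = True.
Try a2 = False:
  (!a10 || a2) forces a10 = False.
  (!a1 || a2 || a8) forces a8 = True.
  (a10 || a3 || !a7 || !a8) forces a3 = True.
  (!a3 || !a5) forces a5 = False.
  clause (!a1 || !a3 || a5) is falsified — backtrack.
So a2 = True.
  then (!a2 || a6) forces a6 = True.
  then (a4 || !a6 || !a9) forces a4 = True.
Set a3 = False.
  then (!a10 || a3) forces a10 = False.
  then (a10 || a3 || !a7 || !a8) forces a8 = False.
Set a5 = True.
All clauses satisfied.

a1: True, a2: True, a3: False, a4: True, a5: True, a6: True, a7: True, a8: False, a9: True, a10: False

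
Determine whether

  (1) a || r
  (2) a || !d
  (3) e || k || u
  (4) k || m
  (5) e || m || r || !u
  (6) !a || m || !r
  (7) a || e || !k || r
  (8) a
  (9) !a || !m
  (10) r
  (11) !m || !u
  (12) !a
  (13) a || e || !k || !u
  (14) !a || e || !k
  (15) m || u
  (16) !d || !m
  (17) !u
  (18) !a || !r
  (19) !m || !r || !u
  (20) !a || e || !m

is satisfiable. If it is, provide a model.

Unsatisfiable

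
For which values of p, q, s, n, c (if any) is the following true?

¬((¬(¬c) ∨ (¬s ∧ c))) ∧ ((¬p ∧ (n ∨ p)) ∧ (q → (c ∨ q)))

p = False; q = True; s = False; n = True; c = False

  ¬((¬(¬c) ∨ (¬s ∧ c))) = True
    ¬(¬c) ∨ (¬s ∧ c) = False
      ¬(¬c) = False
        ¬c = True
      ¬s ∧ c = False
        ¬s = True
  (¬p ∧ (n ∨ p)) ∧ (q → (c ∨ q)) = True
    ¬p ∧ (n ∨ p) = True
      ¬p = True
      n ∨ p = True
    q → (c ∨ q) = True
      c ∨ q = True
Both conjuncts True, so the formula holds.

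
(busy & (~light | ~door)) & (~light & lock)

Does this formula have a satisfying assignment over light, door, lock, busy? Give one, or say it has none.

light=F; door=T; lock=T; busy=T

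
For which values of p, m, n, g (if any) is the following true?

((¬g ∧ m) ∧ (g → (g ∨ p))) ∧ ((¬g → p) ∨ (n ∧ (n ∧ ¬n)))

p = True; m = True; n = True; g = False

  (¬g ∧ m) ∧ (g → (g ∨ p)) = True
    ¬g ∧ m = True
      ¬g = True
    g → (g ∨ p) = True
      g ∨ p = True
  (¬g → p) ∨ (n ∧ (n ∧ ¬n)) = True
    ¬g → p = True
      ¬g = True
    n ∧ (n ∧ ¬n) = False
      n ∧ ¬n = False
        ¬n = False
Both conjuncts True, so the formula holds.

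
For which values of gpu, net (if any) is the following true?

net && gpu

gpu=T, net=T

Both conjuncts True, so the formula holds.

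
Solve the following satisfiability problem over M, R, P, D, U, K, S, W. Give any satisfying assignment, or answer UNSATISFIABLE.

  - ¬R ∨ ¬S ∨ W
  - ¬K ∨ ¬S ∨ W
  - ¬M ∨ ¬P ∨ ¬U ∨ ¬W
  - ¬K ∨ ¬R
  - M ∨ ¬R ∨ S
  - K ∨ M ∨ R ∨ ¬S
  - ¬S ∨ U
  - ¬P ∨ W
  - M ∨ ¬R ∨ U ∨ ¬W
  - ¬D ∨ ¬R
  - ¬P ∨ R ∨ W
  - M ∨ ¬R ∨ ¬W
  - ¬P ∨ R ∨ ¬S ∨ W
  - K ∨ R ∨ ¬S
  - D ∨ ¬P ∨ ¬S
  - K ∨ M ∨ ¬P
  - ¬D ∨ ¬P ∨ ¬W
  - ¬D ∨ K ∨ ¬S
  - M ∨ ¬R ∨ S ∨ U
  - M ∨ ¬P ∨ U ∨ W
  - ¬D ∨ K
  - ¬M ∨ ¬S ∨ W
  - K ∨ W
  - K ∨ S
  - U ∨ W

Set M = True.
Set R = False.
Set P = False.
Set D = True.
  then (¬D ∨ K) forces K = True.
Set U = True.
Set S = False.
Set W = True.
All clauses satisfied.

M = True, R = False, P = False, D = True, U = True, K = True, S = False, W = True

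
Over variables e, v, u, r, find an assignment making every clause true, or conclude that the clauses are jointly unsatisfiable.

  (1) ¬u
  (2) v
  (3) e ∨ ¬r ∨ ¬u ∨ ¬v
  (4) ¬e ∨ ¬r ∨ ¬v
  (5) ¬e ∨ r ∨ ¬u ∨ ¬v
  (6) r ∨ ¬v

e: False; v: True; u: False; r: True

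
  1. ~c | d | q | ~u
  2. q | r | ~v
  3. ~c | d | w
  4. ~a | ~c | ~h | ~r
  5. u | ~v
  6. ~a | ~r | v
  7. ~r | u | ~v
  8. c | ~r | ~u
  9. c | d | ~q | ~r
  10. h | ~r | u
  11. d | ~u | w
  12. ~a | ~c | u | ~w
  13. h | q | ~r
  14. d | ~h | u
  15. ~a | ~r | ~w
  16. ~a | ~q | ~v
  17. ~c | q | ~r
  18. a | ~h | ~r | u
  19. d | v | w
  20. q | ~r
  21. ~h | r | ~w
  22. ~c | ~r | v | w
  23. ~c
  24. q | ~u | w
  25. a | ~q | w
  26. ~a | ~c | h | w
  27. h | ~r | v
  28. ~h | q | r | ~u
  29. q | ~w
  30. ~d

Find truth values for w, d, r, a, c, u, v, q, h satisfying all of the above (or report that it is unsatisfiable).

Unit clause (~c) forces c = False.
Unit clause (~d) forces d = False.
Try w = False:
  (d | ~u | w) forces u = False.
  (u | ~v) forces v = False.
  clause (d | v | w) is falsified — backtrack.
So w = True.
  then (q | ~w) forces q = True.
  then (c | d | ~q | ~r) forces r = False.
  then (~h | r | ~w) forces h = False.
Set a = False.
Set u = True.
Set v = True.
All clauses satisfied.

w: True; d: False; r: False; a: False; c: False; u: True; v: True; q: True; h: False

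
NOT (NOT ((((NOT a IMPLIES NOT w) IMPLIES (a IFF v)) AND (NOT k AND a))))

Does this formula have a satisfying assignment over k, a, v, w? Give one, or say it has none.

k: False, a: True, v: True, w: True

  NOT (NOT ((((NOT a IMPLIES NOT w) IMPLIES (a IFF v)) AND (NOT k AND a)))) = True
    NOT ((((NOT a IMPLIES NOT w) IMPLIES (a IFF v)) AND (NOT k AND a))) = False
      ((NOT a IMPLIES NOT w) IMPLIES (a IFF v)) AND (NOT k AND a) = True
        (NOT a IMPLIES NOT w) IMPLIES (a IFF v) = True
          NOT a IMPLIES NOT w = True
            NOT a = False
            NOT w = False
          a IFF v = True
        NOT k AND a = True
          NOT k = True
The formula evaluates to True.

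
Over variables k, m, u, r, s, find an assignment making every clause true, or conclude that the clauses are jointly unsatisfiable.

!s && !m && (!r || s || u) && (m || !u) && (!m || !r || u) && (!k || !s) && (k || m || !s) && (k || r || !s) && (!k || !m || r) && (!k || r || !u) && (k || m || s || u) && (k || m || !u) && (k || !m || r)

k = True, m = False, u = False, r = False, s = False

Unit clause (!s) forces s = False.
Unit clause (!m) forces m = False.
In (m || !u) only !u is left, so u = False.
In (k || m || s || u) only k is left, so k = True.
In (!r || s || u) only !r is left, so r = False.
All clauses satisfied.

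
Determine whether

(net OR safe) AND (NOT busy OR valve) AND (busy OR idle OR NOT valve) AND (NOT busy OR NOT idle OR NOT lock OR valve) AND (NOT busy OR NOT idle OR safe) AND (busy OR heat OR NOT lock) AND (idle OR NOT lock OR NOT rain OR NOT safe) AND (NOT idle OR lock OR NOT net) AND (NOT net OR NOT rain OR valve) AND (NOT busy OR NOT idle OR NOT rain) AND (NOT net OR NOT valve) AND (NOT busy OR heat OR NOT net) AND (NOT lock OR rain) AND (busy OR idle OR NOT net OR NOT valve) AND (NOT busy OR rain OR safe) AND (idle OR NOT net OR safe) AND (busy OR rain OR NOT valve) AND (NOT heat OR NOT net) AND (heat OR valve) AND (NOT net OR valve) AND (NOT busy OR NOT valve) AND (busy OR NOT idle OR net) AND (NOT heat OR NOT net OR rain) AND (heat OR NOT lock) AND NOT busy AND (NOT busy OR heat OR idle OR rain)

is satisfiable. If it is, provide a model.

safe: True, idle: False, rain: True, net: False, heat: True, busy: False, valve: False, lock: False

Unit clause (NOT busy) forces busy = False.
Try safe = False:
  (net OR safe) forces net = True.
  (NOT net OR NOT valve) forces valve = False.
  clause (NOT net OR valve) is falsified — backtrack.
So safe = True.
Set idle = False.
  then (busy OR idle OR NOT valve) forces valve = False.
  then (heat OR valve) forces heat = True.
  then (NOT net OR valve) forces net = False.
Set rain = True.
  then (idle OR NOT lock OR NOT rain OR NOT safe) forces lock = False.
All clauses satisfied.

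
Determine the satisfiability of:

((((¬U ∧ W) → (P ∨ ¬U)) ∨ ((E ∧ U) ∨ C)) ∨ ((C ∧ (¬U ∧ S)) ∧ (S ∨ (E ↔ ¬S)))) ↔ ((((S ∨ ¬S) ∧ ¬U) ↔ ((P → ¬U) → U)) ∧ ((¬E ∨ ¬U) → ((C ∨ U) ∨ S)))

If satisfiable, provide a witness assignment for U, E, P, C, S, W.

Case U = True: the formula becomes (True ∨ False) ↔ (False ∧ True) = False.
Case U = False: the formula simplifies to ¬((S ∨ ¬S)) ∧ (C ∨ S).
  S = True: the conjunct ¬((S ∨ ¬S)) becomes ¬((True ∨ False)) = False.
  S = False: the conjunct ¬((S ∨ ¬S)) becomes ¬((False ∨ True)) = False.
Both cases fail — unsatisfiable.

UNSATISFIABLE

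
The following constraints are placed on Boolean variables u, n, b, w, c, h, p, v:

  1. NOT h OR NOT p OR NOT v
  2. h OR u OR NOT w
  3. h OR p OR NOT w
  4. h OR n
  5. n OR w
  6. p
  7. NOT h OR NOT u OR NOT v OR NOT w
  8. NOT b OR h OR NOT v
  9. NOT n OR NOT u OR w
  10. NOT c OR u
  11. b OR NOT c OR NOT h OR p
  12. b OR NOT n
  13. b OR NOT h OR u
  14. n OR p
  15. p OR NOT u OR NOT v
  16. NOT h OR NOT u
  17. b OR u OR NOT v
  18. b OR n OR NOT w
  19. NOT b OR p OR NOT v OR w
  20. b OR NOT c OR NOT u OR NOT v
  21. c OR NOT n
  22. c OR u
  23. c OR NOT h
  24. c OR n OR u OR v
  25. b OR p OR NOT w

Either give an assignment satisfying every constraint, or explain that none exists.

Unit clause (p) forces p = True.
Try u = False:
  (NOT c OR u) forces c = False.
  clause (c OR u) is falsified — backtrack.
So u = True.
  then (NOT h OR NOT u) forces h = False.
  then (h OR n) forces n = True.
  then (NOT n OR NOT u OR w) forces w = True.
  then (b OR NOT n) forces b = True.
  then (c OR NOT n) forces c = True.
  then (NOT b OR h OR NOT v) forces v = False.
All clauses satisfied.

u = True, n = True, b = True, w = True, c = True, h = False, p = True, v = False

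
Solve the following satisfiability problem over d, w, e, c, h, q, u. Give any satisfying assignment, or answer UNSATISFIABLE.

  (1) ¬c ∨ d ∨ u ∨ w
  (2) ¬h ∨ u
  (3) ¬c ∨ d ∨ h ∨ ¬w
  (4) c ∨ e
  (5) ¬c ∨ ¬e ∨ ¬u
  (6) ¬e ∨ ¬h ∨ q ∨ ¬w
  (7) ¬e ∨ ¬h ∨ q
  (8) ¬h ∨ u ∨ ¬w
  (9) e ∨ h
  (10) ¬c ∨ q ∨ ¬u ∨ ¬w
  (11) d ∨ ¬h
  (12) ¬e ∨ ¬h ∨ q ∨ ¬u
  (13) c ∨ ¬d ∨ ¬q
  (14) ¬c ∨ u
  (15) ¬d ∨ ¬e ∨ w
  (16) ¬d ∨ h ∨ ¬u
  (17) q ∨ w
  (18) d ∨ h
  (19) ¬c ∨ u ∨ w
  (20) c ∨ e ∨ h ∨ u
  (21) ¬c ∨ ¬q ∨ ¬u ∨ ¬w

Set d = True.
Set w = True.
Set e = True.
Set c = False.
  then (c ∨ ¬d ∨ ¬q) forces q = False.
  then (¬e ∨ ¬h ∨ q ∨ ¬w) forces h = False.
  then (¬d ∨ h ∨ ¬u) forces u = False.
All clauses satisfied.

d: True; w: True; e: True; c: False; h: False; q: False; u: False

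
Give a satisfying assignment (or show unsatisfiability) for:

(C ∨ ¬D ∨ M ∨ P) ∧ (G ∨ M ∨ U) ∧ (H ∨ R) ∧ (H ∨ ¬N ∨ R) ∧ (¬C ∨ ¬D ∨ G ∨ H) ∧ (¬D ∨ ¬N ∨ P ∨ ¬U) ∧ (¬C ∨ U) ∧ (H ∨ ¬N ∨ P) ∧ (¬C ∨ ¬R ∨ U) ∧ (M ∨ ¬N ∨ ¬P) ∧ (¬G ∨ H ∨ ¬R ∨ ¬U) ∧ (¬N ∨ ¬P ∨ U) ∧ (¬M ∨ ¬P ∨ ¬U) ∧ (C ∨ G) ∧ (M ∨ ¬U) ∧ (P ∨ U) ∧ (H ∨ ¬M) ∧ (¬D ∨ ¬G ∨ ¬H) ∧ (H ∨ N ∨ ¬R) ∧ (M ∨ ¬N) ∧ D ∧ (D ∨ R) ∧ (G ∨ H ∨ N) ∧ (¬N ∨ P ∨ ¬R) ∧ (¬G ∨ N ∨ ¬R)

Unit clause (D) forces D = True.
Set C = True.
  then (¬C ∨ U) forces U = True.
  then (M ∨ ¬U) forces M = True.
  then (H ∨ ¬M) forces H = True.
  then (¬D ∨ ¬G ∨ ¬H) forces G = False.
  then (¬M ∨ ¬P ∨ ¬U) forces P = False.
  then (¬D ∨ ¬N ∨ P ∨ ¬U) forces N = False.
Set R = True.
All clauses satisfied.

C: True, R: True, U: True, N: False, D: True, P: False, H: True, G: False, M: True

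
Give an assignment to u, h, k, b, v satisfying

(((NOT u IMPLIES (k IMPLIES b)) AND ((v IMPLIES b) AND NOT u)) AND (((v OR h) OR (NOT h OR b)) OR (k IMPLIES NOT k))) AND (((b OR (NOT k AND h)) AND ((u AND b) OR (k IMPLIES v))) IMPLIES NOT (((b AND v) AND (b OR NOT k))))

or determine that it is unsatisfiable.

u=F, h=F, k=F, b=F, v=F

  ((NOT u IMPLIES (k IMPLIES b)) AND ((v IMPLIES b) AND NOT u)) AND (((v OR h) OR (NOT h OR b)) OR (k IMPLIES NOT k)) = True
    (NOT u IMPLIES (k IMPLIES b)) AND ((v IMPLIES b) AND NOT u) = True
      NOT u IMPLIES (k IMPLIES b) = True
        NOT u = True
        k IMPLIES b = True
      (v IMPLIES b) AND NOT u = True
        v IMPLIES b = True
        NOT u = True
    ((v OR h) OR (NOT h OR b)) OR (k IMPLIES NOT k) = True
      (v OR h) OR (NOT h OR b) = True
        v OR h = False
        NOT h OR b = True
          NOT h = True
      k IMPLIES NOT k = True
        NOT k = True
  ((b OR (NOT k AND h)) AND ((u AND b) OR (k IMPLIES v))) IMPLIES NOT (((b AND v) AND (b OR NOT k))) = True
    (b OR (NOT k AND h)) AND ((u AND b) OR (k IMPLIES v)) = False
      b OR (NOT k AND h) = False
        NOT k AND h = False
          NOT k = True
      (u AND b) OR (k IMPLIES v) = True
        u AND b = False
        k IMPLIES v = True
    NOT (((b AND v) AND (b OR NOT k))) = True
      (b AND v) AND (b OR NOT k) = False
        b AND v = False
        b OR NOT k = True
          NOT k = True
Both conjuncts True, so the formula holds.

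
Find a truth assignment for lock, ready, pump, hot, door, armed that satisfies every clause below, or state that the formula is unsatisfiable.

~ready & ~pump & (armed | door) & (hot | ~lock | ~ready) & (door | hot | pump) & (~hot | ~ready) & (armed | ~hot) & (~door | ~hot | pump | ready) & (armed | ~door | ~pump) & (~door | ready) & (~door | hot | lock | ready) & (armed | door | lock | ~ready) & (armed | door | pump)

lock: True, ready: False, pump: False, hot: True, door: False, armed: True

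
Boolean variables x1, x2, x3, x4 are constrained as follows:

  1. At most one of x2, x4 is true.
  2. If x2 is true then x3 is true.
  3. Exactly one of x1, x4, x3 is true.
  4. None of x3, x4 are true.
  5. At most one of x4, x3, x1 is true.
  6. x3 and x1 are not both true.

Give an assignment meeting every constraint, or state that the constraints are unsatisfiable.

x1 = True, x2 = False, x3 = False, x4 = False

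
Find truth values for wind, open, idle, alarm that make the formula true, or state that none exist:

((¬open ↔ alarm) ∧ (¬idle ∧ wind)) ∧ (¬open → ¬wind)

wind = True, open = True, idle = False, alarm = False

  (¬open ↔ alarm) ∧ (¬idle ∧ wind) = True
    ¬open ↔ alarm = True
      ¬open = False
    ¬idle ∧ wind = True
      ¬idle = True
  ¬open → ¬wind = True
    ¬open = False
    ¬wind = False
Both conjuncts True, so the formula holds.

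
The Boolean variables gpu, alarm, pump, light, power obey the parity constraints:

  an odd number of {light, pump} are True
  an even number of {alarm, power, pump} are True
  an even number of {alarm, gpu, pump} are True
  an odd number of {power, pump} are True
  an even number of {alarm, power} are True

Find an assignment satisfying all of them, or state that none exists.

gpu = True; alarm = True; pump = False; light = True; power = True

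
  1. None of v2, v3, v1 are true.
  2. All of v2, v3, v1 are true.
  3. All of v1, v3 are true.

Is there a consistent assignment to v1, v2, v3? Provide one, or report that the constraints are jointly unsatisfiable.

Case v1 = True:
  Constraint (1) is violated (v1=T) — contradiction.
Case v1 = False:
  Constraint (2) is violated (v1=F) — contradiction.
Both cases fail — unsatisfiable.

UNSATISFIABLE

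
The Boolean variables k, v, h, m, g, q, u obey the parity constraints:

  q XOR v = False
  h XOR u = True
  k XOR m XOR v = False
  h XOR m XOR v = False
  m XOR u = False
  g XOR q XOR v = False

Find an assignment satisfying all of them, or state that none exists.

k = False, v = True, h = False, m = True, g = False, q = True, u = True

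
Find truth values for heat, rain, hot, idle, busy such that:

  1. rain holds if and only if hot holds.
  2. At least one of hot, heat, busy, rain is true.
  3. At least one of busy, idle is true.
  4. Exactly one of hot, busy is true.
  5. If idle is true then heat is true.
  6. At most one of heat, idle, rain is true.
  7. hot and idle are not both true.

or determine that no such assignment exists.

heat: False, rain: False, hot: False, idle: False, busy: True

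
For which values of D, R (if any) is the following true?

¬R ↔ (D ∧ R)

D=F, R=T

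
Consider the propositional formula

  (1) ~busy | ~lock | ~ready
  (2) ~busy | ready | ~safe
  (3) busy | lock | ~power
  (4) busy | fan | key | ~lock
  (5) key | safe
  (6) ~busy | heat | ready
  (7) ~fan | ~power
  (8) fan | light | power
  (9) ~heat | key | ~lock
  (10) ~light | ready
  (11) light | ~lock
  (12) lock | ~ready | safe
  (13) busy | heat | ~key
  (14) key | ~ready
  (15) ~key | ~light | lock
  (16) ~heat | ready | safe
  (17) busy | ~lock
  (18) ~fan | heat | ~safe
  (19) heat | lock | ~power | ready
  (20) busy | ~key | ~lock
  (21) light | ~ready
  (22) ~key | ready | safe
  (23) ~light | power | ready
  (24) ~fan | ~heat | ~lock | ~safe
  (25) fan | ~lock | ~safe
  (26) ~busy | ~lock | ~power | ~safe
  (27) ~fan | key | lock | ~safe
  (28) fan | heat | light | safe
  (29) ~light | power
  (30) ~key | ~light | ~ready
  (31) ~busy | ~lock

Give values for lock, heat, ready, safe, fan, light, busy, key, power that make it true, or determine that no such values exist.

lock = False, heat = True, ready = False, safe = True, fan = True, light = False, busy = False, key = True, power = False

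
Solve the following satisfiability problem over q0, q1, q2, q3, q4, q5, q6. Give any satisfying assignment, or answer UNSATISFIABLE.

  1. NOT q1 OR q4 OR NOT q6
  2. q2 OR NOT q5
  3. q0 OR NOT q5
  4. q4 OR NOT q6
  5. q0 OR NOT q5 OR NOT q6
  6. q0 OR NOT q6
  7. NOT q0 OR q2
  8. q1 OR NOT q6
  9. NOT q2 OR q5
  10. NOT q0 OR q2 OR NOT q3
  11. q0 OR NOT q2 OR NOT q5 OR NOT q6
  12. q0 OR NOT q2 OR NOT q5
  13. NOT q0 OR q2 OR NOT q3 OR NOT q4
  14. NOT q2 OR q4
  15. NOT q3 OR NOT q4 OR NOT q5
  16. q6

q0=T, q1=T, q2=T, q3=F, q4=T, q5=T, q6=T

Unit clause (q6) forces q6 = True.
In (q4 OR NOT q6) only q4 is left, so q4 = True.
In (q0 OR NOT q6) only q0 is left, so q0 = True.
In (NOT q0 OR q2) only q2 is left, so q2 = True.
In (q1 OR NOT q6) only q1 is left, so q1 = True.
In (NOT q2 OR q5) only q5 is left, so q5 = True.
In (NOT q3 OR NOT q4 OR NOT q5) only NOT q3 is left, so q3 = False.
All clauses satisfied.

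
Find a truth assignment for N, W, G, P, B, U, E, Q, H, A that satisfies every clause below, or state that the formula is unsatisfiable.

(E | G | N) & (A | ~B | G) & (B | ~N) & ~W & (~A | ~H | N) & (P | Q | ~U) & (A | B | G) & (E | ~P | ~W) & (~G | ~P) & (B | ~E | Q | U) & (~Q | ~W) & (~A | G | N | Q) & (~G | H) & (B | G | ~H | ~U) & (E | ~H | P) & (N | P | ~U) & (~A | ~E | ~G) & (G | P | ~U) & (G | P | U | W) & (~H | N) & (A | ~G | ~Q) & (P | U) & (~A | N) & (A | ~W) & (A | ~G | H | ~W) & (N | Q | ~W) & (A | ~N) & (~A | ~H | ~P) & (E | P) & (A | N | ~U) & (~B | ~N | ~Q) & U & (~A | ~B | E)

Unit clause (~W) forces W = False.
Unit clause (U) forces U = True.
Set N = True.
  then (B | ~N) forces B = True.
  then (A | ~N) forces A = True.
  then (~B | ~N | ~Q) forces Q = False.
  then (~A | ~B | E) forces E = True.
  then (P | Q | ~U) forces P = True.
  then (~G | ~P) forces G = False.
  then (~A | ~H | ~P) forces H = False.
All clauses satisfied.

N = True; W = False; G = False; P = True; B = True; U = True; E = True; Q = False; H = False; A = True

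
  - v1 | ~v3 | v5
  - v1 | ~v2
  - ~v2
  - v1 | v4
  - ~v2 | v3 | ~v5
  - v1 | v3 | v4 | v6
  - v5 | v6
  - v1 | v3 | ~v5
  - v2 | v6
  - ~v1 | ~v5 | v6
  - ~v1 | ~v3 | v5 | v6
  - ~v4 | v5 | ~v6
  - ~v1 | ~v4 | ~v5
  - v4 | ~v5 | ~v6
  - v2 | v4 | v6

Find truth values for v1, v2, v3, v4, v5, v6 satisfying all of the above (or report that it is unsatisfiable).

Unit clause (~v2) forces v2 = False.
In (v2 | v6) only v6 is left, so v6 = True.
Set v1 = True.
Set v3 = False.
Try v4 = True:
  (~v4 | v5 | ~v6) forces v5 = True.
  clause (~v1 | ~v4 | ~v5) is falsified — backtrack.
So v4 = False.
  then (v4 | ~v5 | ~v6) forces v5 = False.
All clauses satisfied.

v1=T; v2=F; v3=F; v4=F; v5=F; v6=T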